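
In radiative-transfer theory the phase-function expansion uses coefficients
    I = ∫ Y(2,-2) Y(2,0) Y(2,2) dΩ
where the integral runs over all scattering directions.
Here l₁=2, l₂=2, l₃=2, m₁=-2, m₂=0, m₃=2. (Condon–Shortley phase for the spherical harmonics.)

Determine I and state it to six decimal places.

-0.180224

Rules hold: Σm=0, L=6 even, 0≤2≤4.
N = 5·5·5 = 125
Δ = 2!·2!·2!/7! = 1/630
Racah Σ t=0..2: t=0:+1/8 t=1:−1/1 t=2:+1/8 = -3/4
⇒ 3j(2 2 2; 0 0 0)² = 2/35, sgn -1
Racah Σ t=2..2: t=2:+1/8 = 1/8
⇒ 3j(2 2 2; -2 0 2)² = 2/35, sgn +1
4πI² = N·(3j₀)²·(3jₘ)² = 20/49
I = -1·√(0.408163/4π) = -0.18022375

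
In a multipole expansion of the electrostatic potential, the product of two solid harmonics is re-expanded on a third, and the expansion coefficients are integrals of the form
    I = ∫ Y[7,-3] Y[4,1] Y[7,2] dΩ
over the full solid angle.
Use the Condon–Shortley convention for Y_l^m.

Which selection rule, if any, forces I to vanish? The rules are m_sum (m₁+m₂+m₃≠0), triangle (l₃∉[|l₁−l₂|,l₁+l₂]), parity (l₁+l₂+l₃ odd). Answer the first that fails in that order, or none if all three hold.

azimuthal sum: -3 + 1 + 2 = 0  ✓
3 ≤ 7 ≤ 11 (triangle on l)  ✓
L = 7 + 4 + 7 = 18 (even)  ✓

none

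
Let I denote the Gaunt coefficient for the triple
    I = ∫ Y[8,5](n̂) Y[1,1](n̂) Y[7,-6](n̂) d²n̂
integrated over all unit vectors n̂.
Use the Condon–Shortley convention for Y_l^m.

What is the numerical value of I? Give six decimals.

-0.052996

Rules hold: Σm=0, L=16 even, 7≤7≤9.
N = 17·3·15 = 765
Δ = 2!·14!·0!/17! = 1/2040
Racah Σ t=1..1: t=1:−1/25401600 = -1/25401600
⇒ 3j(8 1 7; 0 0 0)² = 8/255, sgn +1
Racah Σ t=2..2: t=2:+1/12454041600 = 1/12454041600
⇒ 3j(8 1 7; 5 1 -6)² = 1/680, sgn -1
4πI² = N·(3j₀)²·(3jₘ)² = 3/85
I = -1·√(0.0352941/4π) = -0.05299638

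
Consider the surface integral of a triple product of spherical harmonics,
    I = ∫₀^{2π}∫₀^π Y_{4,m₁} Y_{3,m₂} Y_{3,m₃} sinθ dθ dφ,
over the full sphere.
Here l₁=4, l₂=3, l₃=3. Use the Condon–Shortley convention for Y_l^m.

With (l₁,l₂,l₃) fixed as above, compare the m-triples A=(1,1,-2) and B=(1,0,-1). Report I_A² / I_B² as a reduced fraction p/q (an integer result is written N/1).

Shared (l₁,l₂,l₃)=(4,3,3): N and (l;000)² cancel in I_A²/I_B².
A: Δ = 4!·4!·2!/11! = 1/34650; Racah Σ t=2..3: t=2:+1/48 t=3:−1/144 = 1/72; ⇒ 3j(4 3 3; 1 1 -2)² = 16/693, sgn -1
B: Δ = 4!·4!·2!/11! = 1/34650; Racah Σ t=1..3: t=1:−1/48 t=2:+1/24 t=3:−1/288 = 5/288; ⇒ 3j(4 3 3; 1 0 -1)² = 5/462, sgn +1
I_A²/I_B² = (16/693)/(5/462) = 32/15

32/15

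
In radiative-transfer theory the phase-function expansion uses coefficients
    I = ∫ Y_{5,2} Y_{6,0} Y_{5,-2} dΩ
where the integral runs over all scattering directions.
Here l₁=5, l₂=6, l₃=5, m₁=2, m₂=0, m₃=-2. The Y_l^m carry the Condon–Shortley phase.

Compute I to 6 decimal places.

-0.110455

Rules hold: Σm=0, L=16 even, 1≤5≤11.
N = 11·13·11 = 1573
Δ = 6!·4!·6!/17! = 1/28588560
Racah Σ t=1..5: t=1:−1/345600 t=2:+1/13824 t=3:−1/5184 t=4:+1/13824 t=5:−1/345600 = -7/129600
⇒ 3j(5 6 5; 0 0 0)² = 80/7293, sgn +1
Racah Σ t=0..3: t=0:+1/3110400 t=1:−1/57600 t=2:+1/13824 t=3:−1/31104 = 1/43200
⇒ 3j(5 6 5; 2 0 -2)² = 108/12155, sgn -1
4πI² = N·(3j₀)²·(3jₘ)² = 576/3757
I = -1·√(0.153314/4π) = -0.11045508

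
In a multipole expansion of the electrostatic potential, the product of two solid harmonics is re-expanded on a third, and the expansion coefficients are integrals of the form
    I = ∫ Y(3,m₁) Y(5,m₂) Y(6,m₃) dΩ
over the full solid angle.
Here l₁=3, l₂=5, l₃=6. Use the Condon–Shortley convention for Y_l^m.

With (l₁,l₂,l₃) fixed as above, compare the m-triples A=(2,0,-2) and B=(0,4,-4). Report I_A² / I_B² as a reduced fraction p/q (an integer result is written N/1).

14/45

Same 3,5,6: normalisation and zero-m 3j drop out of the ratio.
A: Δ: 2! 4! 8! / 15! → 1/675675; sum: t=0:+1/8640 t=1:−1/13824 = 1/23040; 3j²(3 5 6; 2 0 -2) = Δ·Π!·Σ² = 2/429  (sign +1)
B: Δ: 2! 4! 8! / 15! → 1/675675; sum: t=1:−1/161280 t=2:+1/60480 = 1/96768; 3j²(3 5 6; 0 4 -4) = Δ·Π!·Σ² = 15/1001  (sign +1)
I_A²/I_B² = (2/429)/(15/1001) = 14/45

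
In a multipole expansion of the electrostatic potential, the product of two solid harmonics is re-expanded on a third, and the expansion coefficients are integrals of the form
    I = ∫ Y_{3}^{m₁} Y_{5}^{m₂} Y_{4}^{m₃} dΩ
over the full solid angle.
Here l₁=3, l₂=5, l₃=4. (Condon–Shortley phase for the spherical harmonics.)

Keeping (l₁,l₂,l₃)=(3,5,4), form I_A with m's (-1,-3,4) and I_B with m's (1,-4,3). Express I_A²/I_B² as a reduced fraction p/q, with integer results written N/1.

Same 3,5,4: normalisation and zero-m 3j drop out of the ratio.
A: Δ: 4! 2! 6! / 13! → 1/180180; sum: t=2:+1/5760 = 1/5760; 3j²(3 5 4; -1 -3 4) = Δ·Π!·Σ² = 56/2145  (sign +1)
B: Δ: 4! 2! 6! / 13! → 1/180180; sum: t=0:+1/5760 t=1:−1/4320 = -1/17280; 3j²(3 5 4; 1 -4 3) = Δ·Π!·Σ² = 7/4290  (sign +1)
I_A²/I_B² = (56/2145)/(7/4290) = 16/1

16/1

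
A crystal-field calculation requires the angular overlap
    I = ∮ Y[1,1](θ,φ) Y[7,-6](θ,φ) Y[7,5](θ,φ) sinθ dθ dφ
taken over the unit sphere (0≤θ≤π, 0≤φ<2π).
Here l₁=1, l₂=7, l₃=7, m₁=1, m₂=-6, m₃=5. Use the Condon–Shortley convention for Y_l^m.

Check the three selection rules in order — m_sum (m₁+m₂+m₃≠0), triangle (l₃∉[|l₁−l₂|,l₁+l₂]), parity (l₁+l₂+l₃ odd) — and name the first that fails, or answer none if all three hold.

parity

azimuthal sum: 1 − 6 + 5 = 0  ✓
6 ≤ 7 ≤ 8 (triangle on l)  ✓
L = 1 + 7 + 7 = 15 (odd)  ✗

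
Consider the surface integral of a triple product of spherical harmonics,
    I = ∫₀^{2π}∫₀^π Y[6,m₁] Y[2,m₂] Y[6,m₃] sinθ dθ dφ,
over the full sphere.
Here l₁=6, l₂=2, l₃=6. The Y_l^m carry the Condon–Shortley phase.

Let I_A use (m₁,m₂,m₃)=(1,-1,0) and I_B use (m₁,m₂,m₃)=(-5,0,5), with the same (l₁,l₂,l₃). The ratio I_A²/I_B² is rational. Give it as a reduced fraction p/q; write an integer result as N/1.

Same 6,2,6: normalisation and zero-m 3j drop out of the ratio.
A: Δ: 2! 10! 2! / 15! → 1/90090; sum: t=0:+1/28800 t=1:−1/34560 = 1/172800; 3j²(6 2 6; 1 -1 0) = Δ·Π!·Σ² = 1/1430  (sign +1)
B: Δ: 2! 10! 2! / 15! → 1/90090; sum: t=1:−1/3628800 t=2:+1/1451520 = 1/2419200; 3j²(6 2 6; -5 0 5) = Δ·Π!·Σ² = 11/910  (sign -1)
I_A²/I_B² = (1/1430)/(11/910) = 7/121

7/121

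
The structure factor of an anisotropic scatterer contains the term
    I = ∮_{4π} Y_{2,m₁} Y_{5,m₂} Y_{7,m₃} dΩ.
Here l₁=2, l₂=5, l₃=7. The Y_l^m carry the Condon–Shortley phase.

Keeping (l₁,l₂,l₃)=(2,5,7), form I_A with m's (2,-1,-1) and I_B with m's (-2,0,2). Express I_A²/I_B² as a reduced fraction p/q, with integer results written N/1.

Shared (l₁,l₂,l₃)=(2,5,7): N and (l;000)² cancel in I_A²/I_B².
A: Δ = 0!·4!·10!/15! = 1/15015; Racah Σ t=0..0: t=0:+1/414720 = 1/414720; ⇒ 3j(2 5 7; 2 -1 -1)² = 2/429, sgn +1
B: Δ = 0!·4!·10!/15! = 1/15015; Racah Σ t=0..0: t=0:+1/345600 = 1/345600; ⇒ 3j(2 5 7; -2 0 2)² = 6/715, sgn -1
I_A²/I_B² = (2/429)/(6/715) = 5/9

5/9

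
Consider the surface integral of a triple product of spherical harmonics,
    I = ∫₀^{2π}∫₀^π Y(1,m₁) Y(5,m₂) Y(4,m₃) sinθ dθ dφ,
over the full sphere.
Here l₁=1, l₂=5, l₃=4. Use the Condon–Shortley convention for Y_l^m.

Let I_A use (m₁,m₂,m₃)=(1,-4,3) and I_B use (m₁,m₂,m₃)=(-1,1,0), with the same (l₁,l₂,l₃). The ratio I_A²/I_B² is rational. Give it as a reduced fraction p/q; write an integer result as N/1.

Shared (l₁,l₂,l₃)=(1,5,4): N and (l;000)² cancel in I_A²/I_B².
A: Δ = 2!·0!·8!/11! = 1/495; Racah Σ t=0..0: t=0:+1/10080 = 1/10080; ⇒ 3j(1 5 4; 1 -4 3)² = 4/55, sgn -1
B: Δ = 2!·0!·8!/11! = 1/495; Racah Σ t=2..2: t=2:+1/1152 = 1/1152; ⇒ 3j(1 5 4; -1 1 0)² = 1/33, sgn +1
I_A²/I_B² = (4/55)/(1/33) = 12/5

12/5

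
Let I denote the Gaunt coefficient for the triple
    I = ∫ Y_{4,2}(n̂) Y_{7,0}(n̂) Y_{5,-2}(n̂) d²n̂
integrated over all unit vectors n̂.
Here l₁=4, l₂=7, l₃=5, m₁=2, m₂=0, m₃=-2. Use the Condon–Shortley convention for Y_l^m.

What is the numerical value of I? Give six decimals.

Rules hold: Σm=0, L=16 even, 3≤5≤11.
N = 9·15·11 = 1485
Δ = 6!·2!·8!/17! = 1/6126120
Racah Σ t=2..4: t=2:+1/69120 t=3:−1/20736 t=4:+1/69120 = -1/51840
⇒ 3j(4 7 5; 0 0 0)² = 280/21879, sgn +1
Racah Σ t=0..2: t=0:+1/7257600 t=1:−1/172800 t=2:+1/69120 = 1/113400
⇒ 3j(4 7 5; 2 0 -2)² = 512/36465, sgn -1
4πI² = N·(3j₀)²·(3jₘ)² = 143360/537251
I = -1·√(0.26684/4π) = -0.14572043

-0.145720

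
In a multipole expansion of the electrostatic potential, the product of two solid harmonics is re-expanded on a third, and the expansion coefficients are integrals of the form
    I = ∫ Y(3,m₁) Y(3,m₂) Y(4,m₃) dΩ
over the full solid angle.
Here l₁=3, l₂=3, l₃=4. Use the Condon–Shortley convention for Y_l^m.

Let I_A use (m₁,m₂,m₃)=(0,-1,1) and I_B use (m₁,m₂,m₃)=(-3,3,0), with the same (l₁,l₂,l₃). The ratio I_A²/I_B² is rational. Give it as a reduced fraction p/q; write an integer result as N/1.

l's match ⇒ only the (l;m) 3-j factors differ between A and B.
A: triangle coeff Δ(3,3,4) = 1/34650; Σ_t [0,2]: t=0:+1/48 t=1:−1/24 t=2:+1/288 = -5/288; (3j)²=5/462 [(3 3 4; 0 -1 1)], sign=+1
B: triangle coeff Δ(3,3,4) = 1/34650; Σ_t [2,2]: t=2:+1/1152 = 1/1152; (3j)²=1/154 [(3 3 4; -3 3 0)], sign=+1
I_A²/I_B² = (5/462)/(1/154) = 5/3

5/3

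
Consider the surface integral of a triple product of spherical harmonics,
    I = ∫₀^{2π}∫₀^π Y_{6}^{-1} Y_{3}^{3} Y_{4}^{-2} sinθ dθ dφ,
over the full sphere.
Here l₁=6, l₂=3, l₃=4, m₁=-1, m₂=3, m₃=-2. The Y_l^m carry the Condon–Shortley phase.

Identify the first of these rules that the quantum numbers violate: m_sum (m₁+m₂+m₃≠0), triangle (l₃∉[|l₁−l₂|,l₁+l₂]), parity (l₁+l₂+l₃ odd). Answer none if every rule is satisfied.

parity

m₁+m₂+m₃ = -1 + 3 − 2 = 0  ✓
triangle: |6−3|=3 ≤ l₃=4 ≤ 6+3=9  ✓
parity: l₁+l₂+l₃ = 13 is odd  ✗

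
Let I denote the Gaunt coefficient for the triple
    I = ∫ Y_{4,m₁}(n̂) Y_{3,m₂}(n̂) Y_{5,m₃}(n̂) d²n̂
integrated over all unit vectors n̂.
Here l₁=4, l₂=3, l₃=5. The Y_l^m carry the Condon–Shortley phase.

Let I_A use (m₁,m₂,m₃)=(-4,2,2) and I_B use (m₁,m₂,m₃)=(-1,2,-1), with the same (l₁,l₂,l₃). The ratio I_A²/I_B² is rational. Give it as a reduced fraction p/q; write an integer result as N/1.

Shared (l₁,l₂,l₃)=(4,3,5): N and (l;000)² cancel in I_A²/I_B².
A: Δ = 2!·6!·4!/13! = 1/180180; Racah Σ t=2..2: t=2:+1/8640 = 1/8640; ⇒ 3j(4 3 5; -4 2 2)² = 14/1287, sgn -1
B: Δ = 2!·6!·4!/13! = 1/180180; Racah Σ t=1..2: t=1:−1/1152 t=2:+1/432 = 5/3456; ⇒ 3j(4 3 5; -1 2 -1)² = 625/36036, sgn +1
I_A²/I_B² = (14/1287)/(625/36036) = 392/625

392/625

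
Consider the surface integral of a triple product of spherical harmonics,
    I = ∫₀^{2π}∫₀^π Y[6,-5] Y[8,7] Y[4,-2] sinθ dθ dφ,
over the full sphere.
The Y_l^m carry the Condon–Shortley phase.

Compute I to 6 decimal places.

Checks pass: Σm=0; 18 even; l₃=4∈[2,14].
(2·6+1)(2·8+1)(2·4+1) = 1989
Δ: 10! 2! 6! / 19! → 1/23279256
sum: t=4:+1/1658880 t=5:−1/518400 t=6:+1/1658880 = -1/1382400
3j²(6 8 4; 0 0 0) = Δ·Π!·Σ² = 504/46189  (sign -1)
sum: t=9:−1/522547200 t=10:+1/435456000 = 1/2612736000
3j²(6 8 4; -5 7 -2) = Δ·Π!·Σ² = 11/23256  (sign +1)
combine: 4πI² = 1989·504/46189·11/23256 = 63/6137
take √, sign -1: I = -0.02858165

-0.028582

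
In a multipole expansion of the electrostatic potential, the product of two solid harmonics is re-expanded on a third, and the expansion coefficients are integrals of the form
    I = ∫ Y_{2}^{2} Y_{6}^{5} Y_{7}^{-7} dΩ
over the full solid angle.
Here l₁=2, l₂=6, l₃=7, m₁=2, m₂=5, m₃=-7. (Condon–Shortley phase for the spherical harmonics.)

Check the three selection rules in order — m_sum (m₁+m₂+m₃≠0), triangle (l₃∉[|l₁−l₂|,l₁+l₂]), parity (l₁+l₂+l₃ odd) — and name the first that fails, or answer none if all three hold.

parity

Σmᵢ = 0  ✓
l₃∈[|l₁−l₂|,l₁+l₂]=[4,8], have l₃=7  ✓
Σlᵢ = 15 ⇒ odd  ✗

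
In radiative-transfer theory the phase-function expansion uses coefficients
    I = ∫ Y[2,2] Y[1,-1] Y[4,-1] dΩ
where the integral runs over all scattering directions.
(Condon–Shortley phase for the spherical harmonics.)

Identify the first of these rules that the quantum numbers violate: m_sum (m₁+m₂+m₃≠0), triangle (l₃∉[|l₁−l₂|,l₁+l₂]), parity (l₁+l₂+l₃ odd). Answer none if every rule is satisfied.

triangle

Σmᵢ = 0  ✓
l₃∈[|l₁−l₂|,l₁+l₂]=[1,3], have l₃=4  ✗
Σlᵢ = 7 ⇒ odd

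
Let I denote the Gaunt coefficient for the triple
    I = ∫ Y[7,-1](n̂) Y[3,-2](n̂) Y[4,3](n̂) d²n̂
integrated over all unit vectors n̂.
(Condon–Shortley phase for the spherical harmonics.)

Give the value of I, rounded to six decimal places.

m-sum 0 ✓  L=14 even ✓  4≤4≤10 ✓
Π(2lᵢ+1) = 15×7×9 = 945
triangle coeff Δ(7,3,4) = 1/45045
Σ_t [3,3]: t=3:−1/20736 = -1/20736
(3j)²=35/1287 [(7 3 4; 0 0 0)], sign=-1
Σ_t [1,1]: t=1:−1/604800 = -1/604800
(3j)²=16/15015 [(7 3 4; -1 -2 3)], sign=+1
⇒ 4πI² = 560/20449
I = (-1)√(560/20449/(4π)) = -0.04668239

-0.046682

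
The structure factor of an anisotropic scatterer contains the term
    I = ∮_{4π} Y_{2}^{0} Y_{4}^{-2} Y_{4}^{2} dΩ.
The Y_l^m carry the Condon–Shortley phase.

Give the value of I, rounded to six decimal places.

0.065536

m-sum 0 ✓  L=10 even ✓  2≤4≤6 ✓
Π(2lᵢ+1) = 5×9×9 = 405
triangle coeff Δ(2,4,4) = 1/13860
Σ_t [0,2]: t=0:+1/192 t=1:−1/36 t=2:+1/192 = -5/288
(3j)²=20/693 [(2 4 4; 0 0 0)], sign=-1
Σ_t [0,2]: t=0:+1/192 t=1:−1/120 t=2:+1/2880 = -1/360
(3j)²=16/3465 [(2 4 4; 0 -2 2)], sign=-1
⇒ 4πI² = 320/5929
I = (+1)√(320/5929/(4π)) = 0.06553591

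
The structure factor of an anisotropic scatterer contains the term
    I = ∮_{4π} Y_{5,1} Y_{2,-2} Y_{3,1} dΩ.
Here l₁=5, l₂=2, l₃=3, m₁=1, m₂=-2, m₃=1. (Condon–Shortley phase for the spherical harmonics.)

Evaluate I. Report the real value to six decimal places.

Rules hold: Σm=0, L=10 even, 3≤3≤7.
N = 11·5·7 = 385
Δ = 4!·6!·0!/11! = 1/2310
Racah Σ t=2..2: t=2:+1/144 = 1/144
⇒ 3j(5 2 3; 0 0 0)² = 10/231, sgn -1
Racah Σ t=0..0: t=0:+1/1152 = 1/1152
⇒ 3j(5 2 3; 1 -2 1)² = 1/154, sgn +1
4πI² = N·(3j₀)²·(3jₘ)² = 25/231
I = -1·√(0.108225/4π) = -0.09280237

-0.092802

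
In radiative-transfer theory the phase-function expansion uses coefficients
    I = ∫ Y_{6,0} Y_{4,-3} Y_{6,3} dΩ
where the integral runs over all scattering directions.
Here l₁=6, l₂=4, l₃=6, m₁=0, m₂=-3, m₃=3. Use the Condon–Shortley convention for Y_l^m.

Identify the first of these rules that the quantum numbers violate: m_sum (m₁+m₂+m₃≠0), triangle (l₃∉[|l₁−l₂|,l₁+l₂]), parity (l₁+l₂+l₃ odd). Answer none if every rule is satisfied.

m₁+m₂+m₃ = 0 − 3 + 3 = 0  ✓
triangle: |6−4|=2 ≤ l₃=6 ≤ 6+4=10  ✓
parity: l₁+l₂+l₃ = 16 is even  ✓

none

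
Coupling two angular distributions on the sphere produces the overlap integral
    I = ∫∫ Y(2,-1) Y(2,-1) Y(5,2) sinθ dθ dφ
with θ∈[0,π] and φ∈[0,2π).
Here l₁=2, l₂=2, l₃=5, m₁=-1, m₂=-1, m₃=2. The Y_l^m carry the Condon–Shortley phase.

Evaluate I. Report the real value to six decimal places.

l₃=5 ∉ [0,4] — triangle fails ⇒ I = 0

0.000000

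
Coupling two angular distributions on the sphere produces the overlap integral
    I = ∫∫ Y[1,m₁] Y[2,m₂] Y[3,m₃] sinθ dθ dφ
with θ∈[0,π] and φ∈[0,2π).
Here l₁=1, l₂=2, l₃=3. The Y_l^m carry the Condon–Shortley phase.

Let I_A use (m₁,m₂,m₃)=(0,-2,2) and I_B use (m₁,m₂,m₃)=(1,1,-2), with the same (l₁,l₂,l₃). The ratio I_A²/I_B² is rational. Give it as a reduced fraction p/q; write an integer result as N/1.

l's match ⇒ only the (l;m) 3-j factors differ between A and B.
A: triangle coeff Δ(1,2,3) = 1/105; Σ_t [0,0]: t=0:+1/24 = 1/24; (3j)²=1/21 [(1 2 3; 0 -2 2)], sign=-1
B: triangle coeff Δ(1,2,3) = 1/105; Σ_t [0,0]: t=0:+1/12 = 1/12; (3j)²=2/21 [(1 2 3; 1 1 -2)], sign=-1
I_A²/I_B² = (1/21)/(2/21) = 1/2

1/2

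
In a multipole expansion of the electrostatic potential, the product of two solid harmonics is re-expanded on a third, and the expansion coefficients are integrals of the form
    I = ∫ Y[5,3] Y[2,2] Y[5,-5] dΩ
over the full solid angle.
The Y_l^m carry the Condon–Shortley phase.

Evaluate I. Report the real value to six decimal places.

0.088588

Checks pass: Σm=0; 12 even; l₃=5∈[3,7].
(2·5+1)(2·2+1)(2·5+1) = 605
Δ: 2! 8! 2! / 13! → 1/38610
sum: t=0:+1/2880 t=1:−1/576 t=2:+1/2880 = -1/960
3j²(5 2 5; 0 0 0) = Δ·Π!·Σ² = 10/429  (sign +1)
sum: t=2:+1/161280 = 1/161280
3j²(5 2 5; 3 2 -5) = Δ·Π!·Σ² = 1/143  (sign +1)
combine: 4πI² = 605·10/429·1/143 = 50/507
take √, sign +1: I = 0.08858824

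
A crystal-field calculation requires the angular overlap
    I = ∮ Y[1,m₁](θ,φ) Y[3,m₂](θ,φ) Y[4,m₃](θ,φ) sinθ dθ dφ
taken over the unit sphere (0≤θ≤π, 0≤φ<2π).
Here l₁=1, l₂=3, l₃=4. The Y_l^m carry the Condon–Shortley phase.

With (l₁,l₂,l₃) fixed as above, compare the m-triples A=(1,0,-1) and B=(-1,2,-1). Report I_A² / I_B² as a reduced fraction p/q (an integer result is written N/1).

10/3

Same 1,3,4: normalisation and zero-m 3j drop out of the ratio.
A: Δ: 0! 2! 6! / 9! → 1/252; sum: t=0:+1/72 = 1/72; 3j²(1 3 4; 1 0 -1) = Δ·Π!·Σ² = 5/126  (sign -1)
B: Δ: 0! 2! 6! / 9! → 1/252; sum: t=0:+1/240 = 1/240; 3j²(1 3 4; -1 2 -1) = Δ·Π!·Σ² = 1/84  (sign -1)
I_A²/I_B² = (5/126)/(1/84) = 10/3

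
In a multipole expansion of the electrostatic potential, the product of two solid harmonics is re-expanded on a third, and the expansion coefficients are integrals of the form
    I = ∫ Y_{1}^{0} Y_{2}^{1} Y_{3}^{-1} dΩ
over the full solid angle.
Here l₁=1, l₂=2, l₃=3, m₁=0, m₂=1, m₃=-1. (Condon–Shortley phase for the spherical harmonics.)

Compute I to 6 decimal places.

-0.233597

Rules hold: Σm=0, L=6 even, 1≤3≤3.
N = 3·5·7 = 105
Δ = 0!·2!·4!/7! = 1/105
Racah Σ t=0..0: t=0:+1/4 = 1/4
⇒ 3j(1 2 3; 0 0 0)² = 3/35, sgn -1
Racah Σ t=0..0: t=0:+1/6 = 1/6
⇒ 3j(1 2 3; 0 1 -1)² = 8/105, sgn +1
4πI² = N·(3j₀)²·(3jₘ)² = 24/35
I = -1·√(0.685714/4π) = -0.23359668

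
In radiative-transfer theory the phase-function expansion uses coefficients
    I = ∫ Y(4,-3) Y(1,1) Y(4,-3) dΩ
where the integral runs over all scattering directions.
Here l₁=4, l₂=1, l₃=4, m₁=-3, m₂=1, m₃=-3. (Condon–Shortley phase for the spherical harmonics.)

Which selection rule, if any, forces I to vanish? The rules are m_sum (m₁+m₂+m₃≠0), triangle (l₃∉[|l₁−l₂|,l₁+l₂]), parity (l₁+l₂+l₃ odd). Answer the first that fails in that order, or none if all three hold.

m_sum

Σmᵢ = -5  ✗
l₃∈[|l₁−l₂|,l₁+l₂]=[3,5], have l₃=4
Σlᵢ = 9 ⇒ odd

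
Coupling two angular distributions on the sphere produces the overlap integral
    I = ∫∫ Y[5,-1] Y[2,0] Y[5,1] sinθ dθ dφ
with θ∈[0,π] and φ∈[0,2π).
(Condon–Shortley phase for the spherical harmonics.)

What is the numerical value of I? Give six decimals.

-0.145565

Rules hold: Σm=0, L=12 even, 3≤5≤7.
N = 11·5·11 = 605
Δ = 2!·8!·2!/13! = 1/38610
Racah Σ t=0..2: t=0:+1/2880 t=1:−1/576 t=2:+1/2880 = -1/960
⇒ 3j(5 2 5; 0 0 0)² = 10/429, sgn +1
Racah Σ t=0..2: t=0:+1/5760 t=1:−1/720 t=2:+1/2304 = -1/1280
⇒ 3j(5 2 5; -1 0 1)² = 27/1430, sgn -1
4πI² = N·(3j₀)²·(3jₘ)² = 45/169
I = -1·√(0.266272/4π) = -0.14556534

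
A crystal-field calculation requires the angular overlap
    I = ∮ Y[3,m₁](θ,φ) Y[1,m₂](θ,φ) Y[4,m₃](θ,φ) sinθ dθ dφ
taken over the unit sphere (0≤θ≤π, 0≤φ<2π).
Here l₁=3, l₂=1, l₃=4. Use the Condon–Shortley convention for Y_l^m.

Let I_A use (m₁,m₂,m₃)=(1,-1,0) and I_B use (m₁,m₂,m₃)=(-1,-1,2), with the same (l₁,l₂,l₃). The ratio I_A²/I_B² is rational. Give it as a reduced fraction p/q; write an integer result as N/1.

2/5

Shared (l₁,l₂,l₃)=(3,1,4): N and (l;000)² cancel in I_A²/I_B².
A: Δ = 0!·6!·2!/9! = 1/252; Racah Σ t=0..0: t=0:+1/96 = 1/96; ⇒ 3j(3 1 4; 1 -1 0)² = 1/42, sgn +1
B: Δ = 0!·6!·2!/9! = 1/252; Racah Σ t=0..0: t=0:+1/96 = 1/96; ⇒ 3j(3 1 4; -1 -1 2)² = 5/84, sgn +1
I_A²/I_B² = (1/42)/(5/84) = 2/5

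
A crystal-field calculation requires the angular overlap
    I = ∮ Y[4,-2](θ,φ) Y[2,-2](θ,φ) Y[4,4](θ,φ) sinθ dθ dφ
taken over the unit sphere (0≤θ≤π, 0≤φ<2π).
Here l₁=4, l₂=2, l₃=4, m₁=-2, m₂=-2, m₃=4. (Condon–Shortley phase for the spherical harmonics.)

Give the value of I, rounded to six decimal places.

-0.106180

m-sum 0 ✓  L=10 even ✓  2≤4≤6 ✓
Π(2lᵢ+1) = 9×5×9 = 405
triangle coeff Δ(4,2,4) = 1/13860
Σ_t [0,2]: t=0:+1/192 t=1:−1/36 t=2:+1/192 = -5/288
(3j)²=20/693 [(4 2 4; 0 0 0)], sign=-1
Σ_t [0,0]: t=0:+1/2880 = 1/2880
(3j)²=2/165 [(4 2 4; -2 -2 4)], sign=+1
⇒ 4πI² = 120/847
I = (-1)√(120/847/(4π)) = -0.10618031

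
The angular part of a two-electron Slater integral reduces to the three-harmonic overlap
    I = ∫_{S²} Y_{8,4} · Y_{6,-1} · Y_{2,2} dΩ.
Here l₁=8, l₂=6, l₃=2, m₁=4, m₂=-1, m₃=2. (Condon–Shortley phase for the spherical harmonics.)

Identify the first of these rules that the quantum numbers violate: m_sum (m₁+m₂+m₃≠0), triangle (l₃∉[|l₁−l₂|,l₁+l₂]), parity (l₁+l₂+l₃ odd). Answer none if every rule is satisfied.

Σmᵢ = 5  ✗
l₃∈[|l₁−l₂|,l₁+l₂]=[2,14], have l₃=2
Σlᵢ = 16 ⇒ even

m_sum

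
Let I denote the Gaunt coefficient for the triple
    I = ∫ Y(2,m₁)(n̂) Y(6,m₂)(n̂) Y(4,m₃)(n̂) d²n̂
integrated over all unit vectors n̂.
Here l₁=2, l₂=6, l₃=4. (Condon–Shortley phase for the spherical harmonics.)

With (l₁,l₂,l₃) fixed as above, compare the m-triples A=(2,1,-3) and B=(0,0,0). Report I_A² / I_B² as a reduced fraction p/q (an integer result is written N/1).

1/45

Same 2,6,4: normalisation and zero-m 3j drop out of the ratio.
A: Δ: 4! 0! 8! / 13! → 1/6435; sum: t=0:+1/120960 = 1/120960; 3j²(2 6 4; 2 1 -3) = Δ·Π!·Σ² = 1/1287  (sign -1)
B: Δ: 4! 0! 8! / 13! → 1/6435; sum: t=2:+1/2304 = 1/2304; 3j²(2 6 4; 0 0 0) = Δ·Π!·Σ² = 5/143  (sign +1)
I_A²/I_B² = (1/1287)/(5/143) = 1/45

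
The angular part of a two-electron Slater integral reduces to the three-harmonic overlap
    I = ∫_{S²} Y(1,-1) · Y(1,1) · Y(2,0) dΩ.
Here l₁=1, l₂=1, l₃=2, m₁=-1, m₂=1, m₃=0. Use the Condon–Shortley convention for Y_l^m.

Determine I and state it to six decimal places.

Checks pass: Σm=0; 4 even; l₃=2∈[0,2].
(2·1+1)(2·1+1)(2·2+1) = 45
Δ: 0! 2! 2! / 5! → 1/30
sum: t=0:+1/1 = 1/1
3j²(1 1 2; 0 0 0) = Δ·Π!·Σ² = 2/15  (sign +1)
sum: t=0:+1/4 = 1/4
3j²(1 1 2; -1 1 0) = Δ·Π!·Σ² = 1/30  (sign +1)
combine: 4πI² = 45·2/15·1/30 = 1/5
take √, sign +1: I = 0.12615663

0.126157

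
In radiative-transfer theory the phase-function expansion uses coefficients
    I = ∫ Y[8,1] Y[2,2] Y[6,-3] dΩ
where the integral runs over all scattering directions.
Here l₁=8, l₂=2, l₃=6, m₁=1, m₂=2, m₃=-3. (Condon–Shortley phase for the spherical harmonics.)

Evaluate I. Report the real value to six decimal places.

m-sum 0 ✓  L=16 even ✓  6≤6≤10 ✓
Π(2lᵢ+1) = 17×5×13 = 1105
triangle coeff Δ(8,2,6) = 1/30940
Σ_t [2,2]: t=2:+1/2073600 = 1/2073600
(3j)²=28/1105 [(8 2 6; 0 0 0)], sign=+1
Σ_t [4,4]: t=4:+1/52254720 = 1/52254720
(3j)²=1/884 [(8 2 6; 1 2 -3)], sign=-1
⇒ 4πI² = 7/221
I = (-1)√(7/221/(4π)) = -0.05020511

-0.050205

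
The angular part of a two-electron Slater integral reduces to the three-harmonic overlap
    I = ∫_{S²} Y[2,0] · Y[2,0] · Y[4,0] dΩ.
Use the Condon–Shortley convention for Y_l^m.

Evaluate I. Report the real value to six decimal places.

Rules hold: Σm=0, L=8 even, 0≤4≤4.
N = 5·5·9 = 225
Δ = 0!·4!·4!/9! = 1/630
Racah Σ t=0..0: t=0:+1/16 = 1/16
⇒ 3j(2 2 4; 0 0 0)² = 2/35, sgn +1
(m-triple is (0,0,0) — same symbol as above.)
4πI² = N·(3j₀)²·(3jₘ)² = 36/49
I = +1·√(0.734694/4π) = 0.24179554

0.241796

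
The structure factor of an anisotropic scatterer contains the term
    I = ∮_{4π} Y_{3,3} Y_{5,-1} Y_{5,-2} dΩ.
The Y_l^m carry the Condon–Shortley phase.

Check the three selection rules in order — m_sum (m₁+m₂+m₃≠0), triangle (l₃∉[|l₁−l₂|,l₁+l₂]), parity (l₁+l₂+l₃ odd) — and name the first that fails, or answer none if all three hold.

m₁+m₂+m₃ = 3 − 1 − 2 = 0  ✓
triangle: |3−5|=2 ≤ l₃=5 ≤ 3+5=8  ✓
parity: l₁+l₂+l₃ = 13 is odd  ✗

parity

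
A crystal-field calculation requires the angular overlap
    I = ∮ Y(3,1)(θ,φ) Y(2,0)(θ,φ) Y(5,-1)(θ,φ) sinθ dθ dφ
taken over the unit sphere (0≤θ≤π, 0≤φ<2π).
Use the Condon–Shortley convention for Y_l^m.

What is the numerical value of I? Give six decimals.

Checks pass: Σm=0; 10 even; l₃=5∈[1,5].
(2·3+1)(2·2+1)(2·5+1) = 385
Δ: 0! 6! 4! / 11! → 1/2310
sum: t=0:+1/144 = 1/144
3j²(3 2 5; 0 0 0) = Δ·Π!·Σ² = 10/231  (sign -1)
sum: t=0:+1/192 = 1/192
3j²(3 2 5; 1 0 -1) = Δ·Π!·Σ² = 3/77  (sign +1)
combine: 4πI² = 385·10/231·3/77 = 50/77
take √, sign -1: I = -0.22731846

-0.227318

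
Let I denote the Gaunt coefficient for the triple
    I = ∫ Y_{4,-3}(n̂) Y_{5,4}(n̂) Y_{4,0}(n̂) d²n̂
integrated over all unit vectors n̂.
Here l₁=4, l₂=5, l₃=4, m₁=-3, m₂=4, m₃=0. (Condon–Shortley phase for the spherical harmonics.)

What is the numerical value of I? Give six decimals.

0.000000

m-sum = -3 + 4 + 0 = 1 ≠ 0 ⇒ I = 0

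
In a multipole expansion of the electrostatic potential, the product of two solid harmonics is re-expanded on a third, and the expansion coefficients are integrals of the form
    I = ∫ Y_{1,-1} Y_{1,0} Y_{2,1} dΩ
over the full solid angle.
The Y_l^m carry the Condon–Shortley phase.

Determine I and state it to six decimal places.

Rules hold: Σm=0, L=4 even, 0≤2≤2.
N = 3·3·5 = 45
Δ = 0!·2!·2!/5! = 1/30
Racah Σ t=0..0: t=0:+1/1 = 1/1
⇒ 3j(1 1 2; 0 0 0)² = 2/15, sgn +1
Racah Σ t=0..0: t=0:+1/2 = 1/2
⇒ 3j(1 1 2; -1 0 1)² = 1/10, sgn -1
4πI² = N·(3j₀)²·(3jₘ)² = 3/5
I = -1·√(0.6/4π) = -0.21850969

-0.218510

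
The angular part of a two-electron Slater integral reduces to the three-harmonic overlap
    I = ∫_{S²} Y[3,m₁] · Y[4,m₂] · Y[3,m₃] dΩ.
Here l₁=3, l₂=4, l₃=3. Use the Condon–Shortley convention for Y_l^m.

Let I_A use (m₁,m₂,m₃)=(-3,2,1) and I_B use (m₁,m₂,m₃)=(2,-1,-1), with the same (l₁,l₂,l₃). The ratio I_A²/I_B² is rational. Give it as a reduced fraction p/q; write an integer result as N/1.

27/16

Same 3,4,3: normalisation and zero-m 3j drop out of the ratio.
A: Δ: 4! 2! 4! / 11! → 1/34650; sum: t=4:+1/192 = 1/192; 3j²(3 4 3; -3 2 1) = Δ·Π!·Σ² = 3/77  (sign +1)
B: Δ: 4! 2! 4! / 11! → 1/34650; sum: t=0:+1/144 t=1:−1/48 = -1/72; 3j²(3 4 3; 2 -1 -1) = Δ·Π!·Σ² = 16/693  (sign -1)
I_A²/I_B² = (3/77)/(16/693) = 27/16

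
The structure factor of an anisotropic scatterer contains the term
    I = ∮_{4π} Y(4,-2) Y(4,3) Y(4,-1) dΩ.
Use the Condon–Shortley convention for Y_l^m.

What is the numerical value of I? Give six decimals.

Rules hold: Σm=0, L=12 even, 0≤4≤8.
N = 9·9·9 = 729
Δ = 4!·4!·4!/13! = 1/450450
Racah Σ t=0..4: t=0:+1/13824 t=1:−1/216 t=2:+1/64 t=3:−1/216 t=4:+1/13824 = 5/768
⇒ 3j(4 4 4; 0 0 0)² = 18/1001, sgn +1
Racah Σ t=3..4: t=3:−1/864 t=4:+1/576 = 1/1728
⇒ 3j(4 4 4; -2 3 -1)² = 5/1287, sgn -1
4πI² = N·(3j₀)²·(3jₘ)² = 7290/143143
I = -1·√(0.0509281/4π) = -0.06366105

-0.063661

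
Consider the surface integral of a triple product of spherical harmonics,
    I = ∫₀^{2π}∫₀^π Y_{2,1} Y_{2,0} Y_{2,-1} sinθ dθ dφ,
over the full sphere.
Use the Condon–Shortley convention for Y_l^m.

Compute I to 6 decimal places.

-0.090112

Rules hold: Σm=0, L=6 even, 0≤2≤4.
N = 5·5·5 = 125
Δ = 2!·2!·2!/7! = 1/630
Racah Σ t=0..2: t=0:+1/8 t=1:−1/1 t=2:+1/8 = -3/4
⇒ 3j(2 2 2; 0 0 0)² = 2/35, sgn -1
Racah Σ t=0..1: t=0:+1/4 t=1:−1/2 = -1/4
⇒ 3j(2 2 2; 1 0 -1)² = 1/70, sgn +1
4πI² = N·(3j₀)²·(3jₘ)² = 5/49
I = -1·√(0.102041/4π) = -0.09011188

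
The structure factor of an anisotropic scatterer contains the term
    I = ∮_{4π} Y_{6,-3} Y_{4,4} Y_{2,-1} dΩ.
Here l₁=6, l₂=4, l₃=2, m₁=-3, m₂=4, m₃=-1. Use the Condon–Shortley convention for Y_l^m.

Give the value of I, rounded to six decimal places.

m-sum 0 ✓  L=12 even ✓  2≤2≤10 ✓
Π(2lᵢ+1) = 13×9×5 = 585
triangle coeff Δ(6,4,2) = 1/6435
Σ_t [4,4]: t=4:+1/2304 = 1/2304
(3j)²=5/143 [(6 4 2; 0 0 0)], sign=+1
Σ_t [8,8]: t=8:+1/241920 = 1/241920
(3j)²=1/715 [(6 4 2; -3 4 -1)], sign=-1
⇒ 4πI² = 45/1573
I = (-1)√(45/1573/(4π)) = -0.04771303

-0.047713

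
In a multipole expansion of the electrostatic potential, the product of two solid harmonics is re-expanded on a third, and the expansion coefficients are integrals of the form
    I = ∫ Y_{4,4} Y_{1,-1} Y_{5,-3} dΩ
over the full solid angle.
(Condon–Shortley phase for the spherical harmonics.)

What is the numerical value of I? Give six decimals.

-0.049106

m-sum 0 ✓  L=10 even ✓  3≤5≤5 ✓
Π(2lᵢ+1) = 9×3×11 = 297
triangle coeff Δ(4,1,5) = 1/495
Σ_t [0,0]: t=0:+1/576 = 1/576
(3j)²=5/99 [(4 1 5; 0 0 0)], sign=-1
Σ_t [0,0]: t=0:+1/80640 = 1/80640
(3j)²=1/495 [(4 1 5; 4 -1 -3)], sign=+1
⇒ 4πI² = 1/33
I = (-1)√(1/33/(4π)) = -0.04910640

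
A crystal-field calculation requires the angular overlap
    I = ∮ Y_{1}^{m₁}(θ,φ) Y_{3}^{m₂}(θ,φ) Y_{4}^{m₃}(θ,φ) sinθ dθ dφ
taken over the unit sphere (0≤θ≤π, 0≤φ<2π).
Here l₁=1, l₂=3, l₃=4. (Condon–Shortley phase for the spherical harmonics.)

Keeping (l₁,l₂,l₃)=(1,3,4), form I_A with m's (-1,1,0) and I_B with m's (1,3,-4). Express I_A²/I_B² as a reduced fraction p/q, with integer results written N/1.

3/14

Same 1,3,4: normalisation and zero-m 3j drop out of the ratio.
A: Δ: 0! 2! 6! / 9! → 1/252; sum: t=0:+1/96 = 1/96; 3j²(1 3 4; -1 1 0) = Δ·Π!·Σ² = 1/42  (sign +1)
B: Δ: 0! 2! 6! / 9! → 1/252; sum: t=0:+1/1440 = 1/1440; 3j²(1 3 4; 1 3 -4) = Δ·Π!·Σ² = 1/9  (sign +1)
I_A²/I_B² = (1/42)/(1/9) = 3/14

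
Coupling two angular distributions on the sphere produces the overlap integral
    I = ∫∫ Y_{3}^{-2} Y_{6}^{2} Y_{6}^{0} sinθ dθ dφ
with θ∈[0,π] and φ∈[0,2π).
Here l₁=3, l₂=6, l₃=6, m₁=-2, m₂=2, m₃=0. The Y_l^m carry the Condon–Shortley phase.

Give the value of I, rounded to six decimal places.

L=15 odd ⇒ parity kills the (l;000) factor ⇒ I = 0

0.000000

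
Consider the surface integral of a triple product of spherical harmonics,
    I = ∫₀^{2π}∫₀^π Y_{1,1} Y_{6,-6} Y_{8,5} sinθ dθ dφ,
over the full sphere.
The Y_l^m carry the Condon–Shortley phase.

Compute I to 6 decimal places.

triangle: need 5≤l₃≤7, have 8; I=0

0.000000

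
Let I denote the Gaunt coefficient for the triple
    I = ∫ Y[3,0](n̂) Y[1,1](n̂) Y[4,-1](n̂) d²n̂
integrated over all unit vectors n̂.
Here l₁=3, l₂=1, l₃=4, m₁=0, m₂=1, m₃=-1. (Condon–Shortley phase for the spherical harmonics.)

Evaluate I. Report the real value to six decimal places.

-0.194664

Rules hold: Σm=0, L=8 even, 2≤4≤4.
N = 7·3·9 = 189
Δ = 0!·6!·2!/9! = 1/252
Racah Σ t=0..0: t=0:+1/36 = 1/36
⇒ 3j(3 1 4; 0 0 0)² = 4/63, sgn +1
Racah Σ t=0..0: t=0:+1/72 = 1/72
⇒ 3j(3 1 4; 0 1 -1)² = 5/126, sgn -1
4πI² = N·(3j₀)²·(3jₘ)² = 10/21
I = -1·√(0.47619/4π) = -0.19466390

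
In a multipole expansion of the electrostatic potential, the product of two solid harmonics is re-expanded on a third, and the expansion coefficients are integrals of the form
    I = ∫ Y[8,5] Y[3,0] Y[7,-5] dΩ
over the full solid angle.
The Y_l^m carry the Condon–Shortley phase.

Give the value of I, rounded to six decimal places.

Checks pass: Σm=0; 18 even; l₃=7∈[5,11].
(2·8+1)(2·3+1)(2·7+1) = 1785
Δ: 4! 12! 2! / 19! → 1/5290740
sum: t=1:−1/7257600 t=2:+1/2073600 t=3:−1/7257600 = 1/4838400
3j²(8 3 7; 0 0 0) = Δ·Π!·Σ² = 252/20995  (sign -1)
sum: t=1:−1/87091200 t=2:+1/159667200 t=3:−1/5748019200 = -31/5748019200
3j²(8 3 7; 5 0 -5) = Δ·Π!·Σ² = 961/135660  (sign -1)
combine: 4πI² = 1785·252/20995·961/135660 = 60543/398905
take √, sign +1: I = 0.10989863

0.109899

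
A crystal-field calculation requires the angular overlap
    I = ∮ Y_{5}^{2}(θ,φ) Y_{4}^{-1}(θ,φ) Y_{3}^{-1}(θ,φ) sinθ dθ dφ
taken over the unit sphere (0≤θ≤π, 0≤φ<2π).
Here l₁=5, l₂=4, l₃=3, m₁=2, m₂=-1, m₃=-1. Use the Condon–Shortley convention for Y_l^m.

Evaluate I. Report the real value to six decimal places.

0.148044

Rules hold: Σm=0, L=12 even, 1≤3≤9.
N = 11·9·7 = 693
Δ = 6!·4!·2!/13! = 1/180180
Racah Σ t=2..4: t=2:+1/576 t=3:−1/144 t=4:+1/576 = -1/288
⇒ 3j(5 4 3; 0 0 0)² = 20/1001, sgn +1
Racah Σ t=1..3: t=1:−1/960 t=2:+1/288 t=3:−1/1728 = 1/540
⇒ 3j(5 4 3; 2 -1 -1)² = 128/6435, sgn +1
4πI² = N·(3j₀)²·(3jₘ)² = 512/1859
I = +1·√(0.275417/4π) = 0.14804384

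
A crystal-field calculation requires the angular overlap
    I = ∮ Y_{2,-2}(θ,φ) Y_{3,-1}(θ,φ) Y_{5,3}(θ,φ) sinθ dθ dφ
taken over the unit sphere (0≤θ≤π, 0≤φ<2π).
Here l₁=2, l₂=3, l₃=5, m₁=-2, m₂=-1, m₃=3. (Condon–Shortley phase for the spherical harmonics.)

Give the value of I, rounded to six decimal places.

Rules hold: Σm=0, L=10 even, 1≤5≤5.
N = 5·7·11 = 385
Δ = 0!·4!·6!/11! = 1/2310
Racah Σ t=0..0: t=0:+1/144 = 1/144
⇒ 3j(2 3 5; 0 0 0)² = 10/231, sgn -1
Racah Σ t=0..0: t=0:+1/1152 = 1/1152
⇒ 3j(2 3 5; -2 -1 3)² = 1/33, sgn +1
4πI² = N·(3j₀)²·(3jₘ)² = 50/99
I = -1·√(0.505051/4π) = -0.20047604

-0.200476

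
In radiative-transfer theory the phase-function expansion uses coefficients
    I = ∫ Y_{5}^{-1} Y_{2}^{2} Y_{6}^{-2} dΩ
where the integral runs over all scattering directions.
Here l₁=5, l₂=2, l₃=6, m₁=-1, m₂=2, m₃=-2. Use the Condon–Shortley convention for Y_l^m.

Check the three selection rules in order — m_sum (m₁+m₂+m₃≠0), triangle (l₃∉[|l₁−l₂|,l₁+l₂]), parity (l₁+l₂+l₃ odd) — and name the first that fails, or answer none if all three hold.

m₁+m₂+m₃ = -1 + 2 − 2 = -1  ✗
triangle: |5−2|=3 ≤ l₃=6 ≤ 5+2=7
parity: l₁+l₂+l₃ = 13 is odd

m_sum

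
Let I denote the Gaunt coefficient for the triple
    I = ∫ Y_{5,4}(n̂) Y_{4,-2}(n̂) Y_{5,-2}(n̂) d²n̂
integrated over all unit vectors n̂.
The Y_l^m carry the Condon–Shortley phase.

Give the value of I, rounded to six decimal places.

m-sum 0 ✓  L=14 even ✓  1≤5≤9 ✓
Π(2lᵢ+1) = 11×9×11 = 1089
triangle coeff Δ(5,4,5) = 1/3153150
Σ_t [0,4]: t=0:+1/69120 t=1:−1/1728 t=2:+1/576 t=3:−1/1728 t=4:+1/69120 = 7/11520
(3j)²=2/143 [(5 4 5; 0 0 0)], sign=-1
Σ_t [0,1]: t=0:+1/11520 t=1:−1/25920 = 1/20736
(3j)²=5/429 [(5 4 5; 4 -2 -2)], sign=-1
⇒ 4πI² = 30/169
I = (+1)√(30/169/(4π)) = 0.11885360

0.118854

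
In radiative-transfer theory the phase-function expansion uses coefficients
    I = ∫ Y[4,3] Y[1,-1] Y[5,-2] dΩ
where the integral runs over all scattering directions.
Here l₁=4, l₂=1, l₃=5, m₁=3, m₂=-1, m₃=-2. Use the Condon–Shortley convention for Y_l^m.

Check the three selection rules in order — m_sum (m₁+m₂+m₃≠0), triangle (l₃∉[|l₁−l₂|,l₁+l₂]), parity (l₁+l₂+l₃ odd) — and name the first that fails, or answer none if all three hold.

Σmᵢ = 0  ✓
l₃∈[|l₁−l₂|,l₁+l₂]=[3,5], have l₃=5  ✓
Σlᵢ = 10 ⇒ even  ✓

none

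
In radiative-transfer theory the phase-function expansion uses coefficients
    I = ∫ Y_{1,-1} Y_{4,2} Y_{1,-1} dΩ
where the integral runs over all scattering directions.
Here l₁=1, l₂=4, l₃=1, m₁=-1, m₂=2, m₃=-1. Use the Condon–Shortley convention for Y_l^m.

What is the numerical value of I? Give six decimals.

0.000000

l₃=1 ∉ [3,5] — triangle fails ⇒ I = 0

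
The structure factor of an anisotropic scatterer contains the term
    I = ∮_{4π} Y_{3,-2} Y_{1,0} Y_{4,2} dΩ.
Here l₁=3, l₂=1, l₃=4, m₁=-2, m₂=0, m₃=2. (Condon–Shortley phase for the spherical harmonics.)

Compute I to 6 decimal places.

0.213244

Rules hold: Σm=0, L=8 even, 2≤4≤4.
N = 7·3·9 = 189
Δ = 0!·6!·2!/9! = 1/252
Racah Σ t=0..0: t=0:+1/36 = 1/36
⇒ 3j(3 1 4; 0 0 0)² = 4/63, sgn +1
Racah Σ t=0..0: t=0:+1/120 = 1/120
⇒ 3j(3 1 4; -2 0 2)² = 1/21, sgn +1
4πI² = N·(3j₀)²·(3jₘ)² = 4/7
I = +1·√(0.571429/4π) = 0.21324362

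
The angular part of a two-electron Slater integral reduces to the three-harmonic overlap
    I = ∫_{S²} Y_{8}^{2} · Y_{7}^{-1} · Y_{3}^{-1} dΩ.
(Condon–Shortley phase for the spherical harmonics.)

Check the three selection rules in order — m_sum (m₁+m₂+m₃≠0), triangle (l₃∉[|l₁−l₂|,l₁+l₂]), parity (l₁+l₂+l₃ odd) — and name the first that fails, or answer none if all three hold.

none

azimuthal sum: 2 − 1 − 1 = 0  ✓
1 ≤ 3 ≤ 15 (triangle on l)  ✓
L = 8 + 7 + 3 = 18 (even)  ✓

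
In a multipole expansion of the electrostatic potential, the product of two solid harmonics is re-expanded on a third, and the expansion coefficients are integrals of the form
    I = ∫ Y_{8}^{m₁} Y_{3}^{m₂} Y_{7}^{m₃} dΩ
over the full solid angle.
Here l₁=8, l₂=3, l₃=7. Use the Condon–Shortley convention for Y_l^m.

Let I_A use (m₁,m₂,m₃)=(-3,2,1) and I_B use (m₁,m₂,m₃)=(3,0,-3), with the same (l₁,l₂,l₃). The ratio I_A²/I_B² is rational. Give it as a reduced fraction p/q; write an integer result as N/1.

Same 8,3,7: normalisation and zero-m 3j drop out of the ratio.
A: Δ: 4! 12! 2! / 19! → 1/5290740; sum: t=3:−1/11612160 t=4:+1/14515200 = -1/58060800; 3j²(8 3 7; -3 2 1) = Δ·Π!·Σ² = 55/58786  (sign -1)
B: Δ: 4! 12! 2! / 19! → 1/5290740; sum: t=1:−1/11612160 t=2:+1/8709120 t=3:−1/87091200 = 1/58060800; 3j²(8 3 7; 3 0 -3) = Δ·Π!·Σ² = 99/117572  (sign +1)
I_A²/I_B² = (55/58786)/(99/117572) = 10/9

10/9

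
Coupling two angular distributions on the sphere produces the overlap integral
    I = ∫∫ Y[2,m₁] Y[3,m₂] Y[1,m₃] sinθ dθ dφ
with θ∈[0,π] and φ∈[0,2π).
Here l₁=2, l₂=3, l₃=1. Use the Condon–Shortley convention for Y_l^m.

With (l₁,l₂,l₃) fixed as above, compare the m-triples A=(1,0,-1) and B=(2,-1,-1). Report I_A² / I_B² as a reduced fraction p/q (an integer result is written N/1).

Shared (l₁,l₂,l₃)=(2,3,1): N and (l;000)² cancel in I_A²/I_B².
A: Δ = 4!·0!·2!/7! = 1/105; Racah Σ t=1..1: t=1:−1/12 = -1/12; ⇒ 3j(2 3 1; 1 0 -1)² = 1/35, sgn -1
B: Δ = 4!·0!·2!/7! = 1/105; Racah Σ t=0..0: t=0:+1/48 = 1/48; ⇒ 3j(2 3 1; 2 -1 -1)² = 1/105, sgn +1
I_A²/I_B² = (1/35)/(1/105) = 3/1

3/1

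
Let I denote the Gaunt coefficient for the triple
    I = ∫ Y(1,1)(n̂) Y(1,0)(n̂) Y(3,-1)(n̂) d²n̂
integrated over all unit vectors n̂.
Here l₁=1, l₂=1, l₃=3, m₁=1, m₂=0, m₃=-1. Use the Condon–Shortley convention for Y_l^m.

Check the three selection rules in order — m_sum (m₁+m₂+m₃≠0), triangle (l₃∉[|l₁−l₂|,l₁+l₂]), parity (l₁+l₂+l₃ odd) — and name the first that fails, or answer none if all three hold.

Σmᵢ = 0  ✓
l₃∈[|l₁−l₂|,l₁+l₂]=[0,2], have l₃=3  ✗
Σlᵢ = 5 ⇒ odd

triangle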